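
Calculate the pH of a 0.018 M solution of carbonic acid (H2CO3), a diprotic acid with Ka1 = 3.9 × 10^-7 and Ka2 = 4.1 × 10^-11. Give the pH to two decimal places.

pH = 4.08

Ka1 ≫ Ka2, so treat the first dissociation as the only significant source of H+.
Ka1 = x²/(0.018 − x) = 3.9 × 10^-7
x ≈ √(3.9 × 10^-7 × 0.018) = 8.38 × 10^-5 M
pH = −log(8.38 × 10^-5) = 4.08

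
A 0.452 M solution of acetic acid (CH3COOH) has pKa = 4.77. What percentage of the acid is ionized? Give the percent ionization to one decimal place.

0.6%

CH3COOH ⇌ CH3COO- + H+; let x = [H+] at equilibrium.
Ka = 10^(−4.77) = 1.70 × 10^-5
x ≈ √(Ka·C₀) = √(1.70 × 10^-5 × 0.452) = 2.77 × 10^-3 M
Fraction ionized = 2.77 × 10^-3 / 0.452 = 0.0061 → 0.6%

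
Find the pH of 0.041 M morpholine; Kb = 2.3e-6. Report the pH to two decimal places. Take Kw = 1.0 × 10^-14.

pH = 10.49

C4H8ONH + H2O ⇌ C4H8ONH2+ + OH-
Kb = x²/(0.041 − x) = 2.3 × 10^-6
Since Kb ≪ C₀, x ≈ √(Kb·C₀) = 3.07 × 10^-4 M.
pOH = 3.51, so pH = 14.00 − pOH = 10.49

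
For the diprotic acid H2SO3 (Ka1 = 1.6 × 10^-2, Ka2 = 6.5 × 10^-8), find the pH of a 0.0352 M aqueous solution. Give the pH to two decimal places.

Since Ka1 ≫ Ka2, the first ionization dominates [H+].
Ka1 = x²/(0.0352 − x) = 1.6 × 10^-2
Solving the quadratic: x = (−Ka1 + √(Ka1² + 4·Ka1·C₀))/2 = 1.70 × 10^-2 M
pH = −log(1.70 × 10^-2) = 1.77

pH = 1.77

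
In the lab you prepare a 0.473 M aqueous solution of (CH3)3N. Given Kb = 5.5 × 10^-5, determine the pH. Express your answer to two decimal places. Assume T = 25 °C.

(CH3)3N + H2O ⇌ (CH3)3NH+ + OH-
From the ICE table, Kb = [OH-]²/(0.473 − [OH-]) = 5.5 × 10^-5.
Neglecting [OH-] in the denominator: [OH-] = √(5.5 × 10^-5 × 0.473) = 5.10 × 10^-3 M
Check: 1.1% ionized — well under 5%, approximation valid.
pOH = 2.29, so pH = 14.00 − pOH = 11.71

pH = 11.71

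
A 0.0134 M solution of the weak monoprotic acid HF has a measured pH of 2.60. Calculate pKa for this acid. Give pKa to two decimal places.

pKa = 3.24

[H+] = 10^(-2.60) = 2.51 × 10^-3 M
At equilibrium [HA] = 0.0134 − 2.51 × 10^-3 = 1.09 × 10^-2 M
Ka = [H+][A-]/[HA] = (2.51 × 10^-3)² / 1.09 × 10^-2 = 5.78 × 10^-4
pKa = -log(5.78 × 10^-4) = 3.24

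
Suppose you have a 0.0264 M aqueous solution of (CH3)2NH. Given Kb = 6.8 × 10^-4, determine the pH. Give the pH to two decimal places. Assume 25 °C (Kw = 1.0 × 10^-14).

(CH3)2NH + H2O ⇌ (CH3)2NH2+ + OH-
Kb = x²/(0.0264 − x) = 6.8 × 10^-4
The 5% rule fails; solving x² + Kb·x − Kb·C₀ = 0 exactly:
x = [−0.00068 + √(0.00068² + 7.18e-05)]/2 = 3.91 × 10^-3 M
pOH = 2.41, so pH = 14.00 − pOH = 11.59

pH = 11.59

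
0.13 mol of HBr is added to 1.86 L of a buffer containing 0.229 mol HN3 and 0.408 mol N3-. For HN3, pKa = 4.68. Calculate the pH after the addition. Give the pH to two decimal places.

pH = 4.57

After neutralization: n(HN3) = 0.359 mol, n(N3-) = 0.278 mol.
Henderson–Hasselbalch with mole ratio 0.278/0.359: pH = 4.68 + (-0.111)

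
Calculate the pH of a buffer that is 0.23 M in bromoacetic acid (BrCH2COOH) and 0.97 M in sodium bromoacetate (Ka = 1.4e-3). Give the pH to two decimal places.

pKa = −log(1.4 × 10^-3) = 2.854
pH = pKa + log([A⁻]/[HA]) = 2.854 + log(0.97/0.23)
pH = 2.854 + (+0.625) = 3.48

pH = 3.48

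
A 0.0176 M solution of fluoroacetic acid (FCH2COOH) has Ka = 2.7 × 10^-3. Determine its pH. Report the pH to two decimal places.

pH = 2.25

FCH2COOH ⇌ FCH2COO- + H+
From the ICE table, Ka = x²/(0.0176 − x) = 2.7 × 10^-3.
x is not negligible relative to C₀; solve x² + 0.0027·x − 4.75e-05 = 0.
x = (−Ka + √(Ka² + 4·Ka·C₀))/2 = 5.67 × 10^-3 M
pH = −log(5.67 × 10^-3) = 2.25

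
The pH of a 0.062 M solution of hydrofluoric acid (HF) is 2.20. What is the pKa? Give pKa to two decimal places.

[H+] = 10^(-2.20) = 6.31 × 10^-3 M
At equilibrium [HA] = 0.062 − 6.31 × 10^-3 = 5.57 × 10^-2 M
Ka = [H+][A-]/[HA] = (6.31 × 10^-3)² / 5.57 × 10^-2 = 7.15 × 10^-4
pKa = -log(7.15 × 10^-4) = 3.15

pKa = 3.15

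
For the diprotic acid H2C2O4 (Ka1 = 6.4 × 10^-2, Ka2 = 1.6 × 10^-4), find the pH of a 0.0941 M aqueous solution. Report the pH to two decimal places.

Since Ka1 ≫ Ka2, the first ionization dominates [H+].
Ka1 = x²/(0.0941 − x) = 6.4 × 10^-2
Solving the quadratic: x = (−Ka1 + √(Ka1² + 4·Ka1·C₀))/2 = 5.19 × 10^-2 M
pH = −log(5.19 × 10^-2) = 1.28

pH = 1.28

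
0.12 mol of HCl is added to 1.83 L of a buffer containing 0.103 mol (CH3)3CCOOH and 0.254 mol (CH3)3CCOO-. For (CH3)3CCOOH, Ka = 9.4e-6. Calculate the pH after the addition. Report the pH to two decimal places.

pH = 4.81

Added H+ converts (CH3)3CCOO- to (CH3)3CCOOH: (CH3)3CCOOH → 0.223 mol, (CH3)3CCOO- → 0.134 mol.
pKa = −log(9.4 × 10^-6) = 5.027
Henderson–Hasselbalch with mole ratio 0.134/0.223: pH = 5.027 + (-0.221)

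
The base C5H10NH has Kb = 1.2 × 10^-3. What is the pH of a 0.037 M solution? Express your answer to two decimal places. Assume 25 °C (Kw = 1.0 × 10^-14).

C5H10NH + H2O ⇌ C5H10NH2+ + OH-
From the ICE table, Kb = [OH-]²/(0.037 − [OH-]) = 1.2 × 10^-3.
Here C₀/Kb ≈ 30.8, so the small-[OH-] approximation fails. Use the quadratic:
[OH-] = (−Kb + √(Kb² + 4·Kb·C₀))/2 = 6.09 × 10^-3 M
pOH = −log(6.09 × 10^-3) = 2.22; pH = 14.00 − 2.22 = 11.78

pH = 11.78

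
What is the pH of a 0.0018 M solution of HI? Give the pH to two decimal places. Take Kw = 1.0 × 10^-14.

pH = 2.74

HI is a strong acid and dissociates completely, so [H+] = 0.0018 M.
pH = -log(0.0018) = 2.74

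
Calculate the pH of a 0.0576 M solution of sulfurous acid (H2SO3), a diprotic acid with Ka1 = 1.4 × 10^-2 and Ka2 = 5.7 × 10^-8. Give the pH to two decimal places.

pH = 1.65

Since Ka1 ≫ Ka2, the first ionization dominates [H+].
Ka1 = x²/(0.0576 − x) = 1.4 × 10^-2
Solving the quadratic: x = (−Ka1 + √(Ka1² + 4·Ka1·C₀))/2 = 2.22 × 10^-2 M
pH = −log(2.22 × 10^-2) = 1.65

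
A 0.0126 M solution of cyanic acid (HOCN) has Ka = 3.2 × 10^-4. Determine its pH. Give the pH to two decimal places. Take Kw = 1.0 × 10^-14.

HOCN ⇌ OCN- + H+
From the ICE table, Ka = [H+]²/(0.0126 − [H+]) = 3.2 × 10^-4.
Here C₀/Ka ≈ 39.4, so the small-[H+] approximation fails. Use the quadratic:
[H+] = [−0.00032 + √(0.00032² + 1.61e-05)]/2 = 1.85 × 10^-3 M
pH = −log[H+] = −log(1.85 × 10^-3) = 2.73

pH = 2.73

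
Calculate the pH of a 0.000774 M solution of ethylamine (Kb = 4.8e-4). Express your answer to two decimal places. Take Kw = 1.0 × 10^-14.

pH = 10.62

C2H5NH2 + H2O ⇌ C2H5NH3+ + OH-
Kb = x²/(0.000774 − x) = 4.8 × 10^-4
Here C₀/Kb ≈ 1.61, so the small-x approximation fails. Use the quadratic:
x = [−0.00048 + √(0.00048² + 1.49e-06)]/2 = 4.15 × 10^-4 M
pOH = 3.38, so pH = 14.00 − pOH = 10.62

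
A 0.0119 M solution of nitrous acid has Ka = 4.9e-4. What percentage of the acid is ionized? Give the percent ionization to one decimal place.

18.3%

HNO2 ⇌ NO2- + H+; let x = [H+] at equilibrium.
Ka = x²/(C₀ − x); solving the quadratic gives x = 2.18 × 10^-3 M.
% ionization = x/C₀ × 100% = 2.18 × 10^-3/0.0119 × 100% = 18.3%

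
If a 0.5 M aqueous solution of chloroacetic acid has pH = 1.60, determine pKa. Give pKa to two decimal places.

pKa = 2.88

[H+] = 10^(-1.60) = 2.51 × 10^-2 M
At equilibrium [HA] = 0.5 − 2.51 × 10^-2 = 4.75 × 10^-1 M
Ka = [H+][A-]/[HA] = (2.51 × 10^-2)² / 4.75 × 10^-1 = 1.33 × 10^-3
pKa = -log(1.33 × 10^-3) = 2.88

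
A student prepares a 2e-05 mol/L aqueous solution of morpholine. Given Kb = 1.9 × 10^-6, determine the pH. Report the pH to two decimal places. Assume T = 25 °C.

C4H8ONH + H2O ⇌ C4H8ONH2+ + OH-
Kb = [OH-]²/(2e-05 − [OH-]) = 1.9 × 10^-6
Here C₀/Kb ≈ 10.5, so the small-[OH-] approximation fails. Use the quadratic:
[OH-] = [−1.9e-06 + √(1.9e-06² + 1.52e-10)]/2 = 5.29 × 10^-6 M
pOH = −log(5.29 × 10^-6) = 5.28; pH = 14.00 − 5.28 = 8.72

pH = 8.72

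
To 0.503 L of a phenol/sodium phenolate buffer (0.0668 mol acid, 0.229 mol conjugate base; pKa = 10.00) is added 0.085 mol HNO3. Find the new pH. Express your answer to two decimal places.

Added H+ converts C6H5O- to C6H5OH: C6H5OH → 0.152 mol, C6H5O- → 0.144 mol.
Henderson–Hasselbalch with mole ratio 0.144/0.152: pH = 10.00 + (-0.023)

pH = 9.98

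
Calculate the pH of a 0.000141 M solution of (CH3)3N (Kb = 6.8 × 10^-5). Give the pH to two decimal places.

(CH3)3N + H2O ⇌ (CH3)3NH+ + OH-
Kb = [OH-]²/(0.000141 − [OH-]) = 6.8 × 10^-5
[OH-] is not negligible relative to C₀; solve [OH-]² + 6.8e-05·[OH-] − 9.59e-09 = 0.
[OH-] = [−6.8e-05 + √(6.8e-05² + 3.84e-08)]/2 = 6.97 × 10^-5 M
pOH = −log(6.97 × 10^-5) = 4.16; pH = 14.00 − 4.16 = 9.84

pH = 9.84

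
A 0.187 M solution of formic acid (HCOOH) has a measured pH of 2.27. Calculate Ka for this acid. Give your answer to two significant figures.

Ka = 1.6 × 10^-4

[H+] = 10^(-2.27) = 5.37 × 10^-3 M
At equilibrium [HA] = 0.187 − 5.37 × 10^-3 = 1.82 × 10^-1 M
Ka = [H+][A-]/[HA] = (5.37 × 10^-3)² / 1.82 × 10^-1 = 1.6 × 10^-4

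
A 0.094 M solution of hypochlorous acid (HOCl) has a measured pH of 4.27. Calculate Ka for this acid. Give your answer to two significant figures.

[H+] = 10^(-4.27) = 5.37 × 10^-5 M
At equilibrium [HA] = 0.094 − 5.37 × 10^-5 = 9.39 × 10^-2 M
Ka = [H+][A-]/[HA] = (5.37 × 10^-5)² / 9.39 × 10^-2 = 3.1 × 10^-8

Ka = 3.1 × 10^-8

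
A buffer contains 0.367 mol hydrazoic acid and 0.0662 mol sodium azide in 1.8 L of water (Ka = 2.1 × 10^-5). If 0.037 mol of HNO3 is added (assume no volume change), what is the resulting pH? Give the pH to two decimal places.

After neutralization: n(HN3) = 0.404 mol, n(N3-) = 0.0292 mol.
pKa = −log(2.1 × 10^-5) = 4.678
pH = pKa + log([A⁻]/[HA]) = 4.678 + log(0.0292/0.404) = 4.678 -1.141

pH = 3.54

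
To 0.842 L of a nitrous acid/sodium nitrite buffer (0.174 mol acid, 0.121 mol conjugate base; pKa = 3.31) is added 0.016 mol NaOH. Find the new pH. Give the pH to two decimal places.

After neutralization: n(HNO2) = 0.158 mol, n(NO2-) = 0.137 mol.
Henderson–Hasselbalch with mole ratio 0.137/0.158: pH = 3.31 + (-0.062)

pH = 3.25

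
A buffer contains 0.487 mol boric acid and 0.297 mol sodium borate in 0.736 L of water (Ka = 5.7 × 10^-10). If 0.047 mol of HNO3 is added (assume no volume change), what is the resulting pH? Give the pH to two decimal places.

pH = 8.91

Added H+ converts B(OH)4- to B(OH)3: B(OH)3 → 0.534 mol, B(OH)4- → 0.25 mol.
pKa = −log(5.7 × 10^-10) = 9.244
pH = pKa + log([A⁻]/[HA]) = 9.244 + log(0.25/0.534) = 9.244 -0.330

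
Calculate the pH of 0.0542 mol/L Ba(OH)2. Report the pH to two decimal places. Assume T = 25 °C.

pH = 13.04

Ba(OH)2 is a strong base (each formula unit releases 2 OH-); [OH-] = 0.108 M.
pOH = -log(0.108) = 0.96
pH = 14.00 - 0.96 = 13.04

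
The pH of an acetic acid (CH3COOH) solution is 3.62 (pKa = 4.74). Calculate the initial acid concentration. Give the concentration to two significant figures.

C₀ = 3.4 × 10^-3 M

[H+] = 10^(-3.62) = 2.40 × 10^-4 M = x
Ka = 10^(−4.74) = 1.82 × 10^-5
Ka = x²/(C₀ − x) ⇒ C₀ = x + x²/Ka
C₀ = 2.40 × 10^-4 + (2.40 × 10^-4)²/(1.82 × 10^-5) = 3.40 × 10^-3 M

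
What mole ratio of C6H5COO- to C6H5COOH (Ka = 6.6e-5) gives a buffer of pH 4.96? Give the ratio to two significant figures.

pKa = -log(6.6 × 10^-5) = 4.180
pH = pKa + log(r) ⇒ log(r) = 4.96 − 4.180 = +0.780
r = [C6H5COO-]/[C6H5COOH] = 10^(+0.780) = 6.03

ratio = 6.0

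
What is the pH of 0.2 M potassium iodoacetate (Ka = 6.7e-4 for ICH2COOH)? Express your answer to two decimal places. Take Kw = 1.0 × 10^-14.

ICH2COO- is the conjugate base of the weak acid ICH2COOH.
Kb = Kw/Ka = 1.0×10^-14 / 6.7 × 10^-4 = 1.49 × 10^-11
Let x = [OH-] at equilibrium. Kb = x²/(0.2 − x).
Assume x ≪ 0.2: x ≈ √(1.49 × 10^-11 × 0.2) = 1.73 × 10^-6 M
pOH = −log(1.73 × 10^-6) = 5.76; pH = 14.00 − 5.76 = 8.24

pH = 8.24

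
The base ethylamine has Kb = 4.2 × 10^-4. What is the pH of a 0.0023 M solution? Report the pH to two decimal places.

pH = 10.90

C2H5NH2 + H2O ⇌ C2H5NH3+ + OH-
From the ICE table, Kb = [OH-]²/(0.0023 − [OH-]) = 4.2 × 10^-4.
The 5% rule fails; solving [OH-]² + Kb·[OH-] − Kb·C₀ = 0 exactly:
[OH-] = [−0.00042 + √(0.00042² + 3.86e-06)]/2 = 7.95 × 10^-4 M
pOH = −log(7.95 × 10^-4) = 3.10; pH = 14.00 − 3.10 = 10.90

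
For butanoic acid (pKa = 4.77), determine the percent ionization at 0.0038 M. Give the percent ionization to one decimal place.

CH3(CH2)2COOH ⇌ CH3(CH2)2COO- + H+; let x = [H+] at equilibrium.
Ka = 10^(−4.77) = 1.70 × 10^-5
Solve x² + 1.7e-05x − 6.46e-08 = 0 → x = 2.46 × 10^-4 M
% ionization = x/C₀ × 100% = 2.46 × 10^-4/0.0038 × 100% = 6.5%

6.5%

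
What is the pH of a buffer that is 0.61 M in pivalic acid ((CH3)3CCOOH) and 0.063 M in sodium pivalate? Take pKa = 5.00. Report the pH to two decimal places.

pH = 4.01

pH = pKa + log([A⁻]/[HA]) = 5.00 + log(0.063/0.61)
pH = 5.00 + (-0.986) = 4.01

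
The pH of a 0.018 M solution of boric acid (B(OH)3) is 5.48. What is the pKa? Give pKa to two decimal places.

[H+] = 10^(-5.48) = 3.31 × 10^-6 M
At equilibrium [HA] = 0.018 − 3.31 × 10^-6 = 1.80 × 10^-2 M
Ka = [H+][A-]/[HA] = (3.31 × 10^-6)² / 1.80 × 10^-2 = 6.09 × 10^-10
pKa = -log(6.09 × 10^-10) = 9.22

pKa = 9.22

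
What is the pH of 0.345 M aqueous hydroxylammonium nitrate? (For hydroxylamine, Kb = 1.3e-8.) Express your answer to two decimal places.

NH3OH+ is the conjugate acid of the weak base NH2OH.
Ka = Kw/Kb = 1.0×10^-14 / 1.3 × 10^-8 = 7.69 × 10^-7
Let x = [H+] at equilibrium. Ka = x²/(0.345 − x).
Assume x ≪ 0.345: x ≈ √(7.69 × 10^-7 × 0.345) = 5.15 × 10^-4 M
pH = −log(5.15 × 10^-4) = 3.29

pH = 3.29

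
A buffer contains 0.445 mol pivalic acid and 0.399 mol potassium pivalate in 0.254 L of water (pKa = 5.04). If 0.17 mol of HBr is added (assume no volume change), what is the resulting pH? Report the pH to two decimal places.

pH = 4.61

Added H+ converts (CH3)3CCOO- to (CH3)3CCOOH: (CH3)3CCOOH → 0.615 mol, (CH3)3CCOO- → 0.229 mol.
Henderson–Hasselbalch with mole ratio 0.229/0.615: pH = 5.04 + (-0.429)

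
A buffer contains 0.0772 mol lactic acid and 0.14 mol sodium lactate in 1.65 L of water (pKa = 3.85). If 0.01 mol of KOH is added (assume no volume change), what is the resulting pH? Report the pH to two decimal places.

pH = 4.20

After neutralization: n(CH3CH(OH)COOH) = 0.0672 mol, n(CH3CH(OH)COO-) = 0.15 mol.
pH = pKa + log(n_CH3CH(OH)COO-/n_CH3CH(OH)COOH) = 3.85 + log(0.15/0.0672) = 3.85 + (+0.349)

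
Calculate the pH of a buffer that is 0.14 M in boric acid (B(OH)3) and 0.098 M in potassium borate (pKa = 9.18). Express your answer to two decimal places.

pH = 9.03

Using pH = pKa + log([base]/[acid]) with [base]/[acid] = 0.098/0.14:
pH = 9.18 + (-0.155) = 9.03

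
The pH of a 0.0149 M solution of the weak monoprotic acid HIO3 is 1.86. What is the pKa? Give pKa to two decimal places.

[H+] = 10^(-1.86) = 1.38 × 10^-2 M
At equilibrium [HA] = 0.0149 − 1.38 × 10^-2 = 1.10 × 10^-3 M
Ka = [H+][A-]/[HA] = (1.38 × 10^-2)² / 1.10 × 10^-3 = 1.73 × 10^-1
pKa = -log(1.73 × 10^-1) = 0.76

pKa = 0.76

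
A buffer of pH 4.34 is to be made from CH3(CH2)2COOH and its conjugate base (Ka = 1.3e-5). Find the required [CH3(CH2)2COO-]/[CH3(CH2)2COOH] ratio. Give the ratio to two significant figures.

ratio = 0.28

pKa = -log(1.3 × 10^-5) = 4.886
pH = pKa + log(r) ⇒ log(r) = 4.34 − 4.886 = -0.546
r = [CH3(CH2)2COO-]/[CH3(CH2)2COOH] = 10^(-0.546) = 0.284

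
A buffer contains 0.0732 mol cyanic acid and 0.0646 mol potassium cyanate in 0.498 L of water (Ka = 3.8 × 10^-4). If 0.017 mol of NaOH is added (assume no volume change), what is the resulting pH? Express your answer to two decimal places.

OH- converts HOCN to OCN-: HOCN → 0.0562 mol, OCN- → 0.0816 mol.
pKa = −log(3.8 × 10^-4) = 3.420
pH = pKa + log([A⁻]/[HA]) = 3.420 + log(0.0816/0.0562) = 3.420 +0.162

pH = 3.58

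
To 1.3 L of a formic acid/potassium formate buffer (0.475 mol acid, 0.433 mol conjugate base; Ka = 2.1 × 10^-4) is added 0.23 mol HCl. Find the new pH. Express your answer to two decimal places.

Added H+ converts HCOO- to HCOOH: HCOOH → 0.705 mol, HCOO- → 0.203 mol.
pKa = −log(2.1 × 10^-4) = 3.678
pH = pKa + log([A⁻]/[HA]) = 3.678 + log(0.203/0.705) = 3.678 -0.541

pH = 3.14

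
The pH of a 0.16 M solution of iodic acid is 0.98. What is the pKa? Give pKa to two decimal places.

[H+] = 10^(-0.98) = 1.05 × 10^-1 M
At equilibrium [HA] = 0.16 − 1.05 × 10^-1 = 5.50 × 10^-2 M
Ka = [H+][A-]/[HA] = (1.05 × 10^-1)² / 5.50 × 10^-2 = 2.00 × 10^-1
pKa = -log(2.00 × 10^-1) = 0.70

pKa = 0.70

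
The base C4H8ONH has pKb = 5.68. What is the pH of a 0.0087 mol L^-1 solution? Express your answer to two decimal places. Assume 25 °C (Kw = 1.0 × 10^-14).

pH = 10.13

C4H8ONH + H2O ⇌ C4H8ONH2+ + OH-
Kb = 10^(−5.68) = 2.09 × 10^-6
From the ICE table, Kb = [OH-]²/(0.0087 − [OH-]) = 2.09 × 10^-6.
Neglecting [OH-] in the denominator: [OH-] = √(2.09 × 10^-6 × 0.0087) = 1.35 × 10^-4 M
([OH-]/C₀ = 1.5% < 5%, so the approximation holds.)
pOH = 3.87, so pH = 14.00 − pOH = 10.13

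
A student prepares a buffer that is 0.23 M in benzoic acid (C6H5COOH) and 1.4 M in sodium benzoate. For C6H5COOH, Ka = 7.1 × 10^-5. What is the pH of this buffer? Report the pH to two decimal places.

pH = 4.93

pKa = −log(7.1 × 10^-5) = 4.149
pH = pKa + log([A⁻]/[HA]) = 4.149 + log(1.4/0.23)
pH = 4.149 + (+0.784) = 4.93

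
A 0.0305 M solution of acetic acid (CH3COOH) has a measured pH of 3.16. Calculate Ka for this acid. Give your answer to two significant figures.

[H+] = 10^(-3.16) = 6.92 × 10^-4 M
At equilibrium [HA] = 0.0305 − 6.92 × 10^-4 = 2.98 × 10^-2 M
Ka = [H+][A-]/[HA] = (6.92 × 10^-4)² / 2.98 × 10^-2 = 1.6 × 10^-5

Ka = 1.6 × 10^-5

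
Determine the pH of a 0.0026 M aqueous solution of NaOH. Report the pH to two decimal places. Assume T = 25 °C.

NaOH is a strong base; [OH-] = 0.0026 M.
pOH = -log(0.0026) = 2.59
pH = 14.00 - 2.59 = 11.41

pH = 11.41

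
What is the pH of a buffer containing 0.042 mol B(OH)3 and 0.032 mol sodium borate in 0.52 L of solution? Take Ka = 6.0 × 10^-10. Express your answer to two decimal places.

pKa = −log(6.0 × 10^-10) = 9.222
Henderson–Hasselbalch: pH = pKa + log([B(OH)4-]/[B(OH)3]) = 9.222 + log(0.032/0.042)
pH = 9.222 + (-0.118) = 9.10

pH = 9.10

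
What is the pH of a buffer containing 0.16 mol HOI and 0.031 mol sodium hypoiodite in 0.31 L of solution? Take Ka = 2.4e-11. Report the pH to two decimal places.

pH = 9.91

pKa = −log(2.4 × 10^-11) = 10.620
Henderson–Hasselbalch: pH = pKa + log([OI-]/[HOI]) = 10.620 + log(0.031/0.16)
pH = 10.620 + (-0.713) = 9.91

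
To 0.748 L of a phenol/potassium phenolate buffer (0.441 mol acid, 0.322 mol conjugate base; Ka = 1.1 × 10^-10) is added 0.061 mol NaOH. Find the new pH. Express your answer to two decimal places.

OH- converts C6H5OH to C6H5O-: C6H5OH → 0.38 mol, C6H5O- → 0.383 mol.
pKa = −log(1.1 × 10^-10) = 9.959
pH = pKa + log(n_C6H5O-/n_C6H5OH) = 9.959 + log(0.383/0.38) = 9.959 + (+0.003)

pH = 9.96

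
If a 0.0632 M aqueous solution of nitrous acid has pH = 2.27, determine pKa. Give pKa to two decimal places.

pKa = 3.30

[H+] = 10^(-2.27) = 5.37 × 10^-3 M
At equilibrium [HA] = 0.0632 − 5.37 × 10^-3 = 5.78 × 10^-2 M
Ka = [H+][A-]/[HA] = (5.37 × 10^-3)² / 5.78 × 10^-2 = 4.99 × 10^-4
pKa = -log(4.99 × 10^-4) = 3.30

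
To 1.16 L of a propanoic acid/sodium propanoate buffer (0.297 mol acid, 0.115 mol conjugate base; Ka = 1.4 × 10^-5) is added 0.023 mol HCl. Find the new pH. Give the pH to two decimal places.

pH = 4.31

Added H+ converts CH3CH2COO- to CH3CH2COOH: CH3CH2COOH → 0.32 mol, CH3CH2COO- → 0.092 mol.
pKa = −log(1.4 × 10^-5) = 4.854
pH = pKa + log(n_CH3CH2COO-/n_CH3CH2COOH) = 4.854 + log(0.092/0.32) = 4.854 + (-0.541)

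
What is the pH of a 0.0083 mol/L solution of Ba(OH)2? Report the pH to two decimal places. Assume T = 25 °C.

Ba(OH)2 is a strong base (each formula unit releases 2 OH-); [OH-] = 0.0166 M.
pOH = -log(0.0166) = 1.78
pH = 14.00 - 1.78 = 12.22

pH = 12.22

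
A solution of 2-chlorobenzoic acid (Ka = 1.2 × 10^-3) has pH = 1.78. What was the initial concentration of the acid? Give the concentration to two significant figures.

[H+] = 10^(-1.78) = 1.66 × 10^-2 M = x
Ka = x²/(C₀ − x) ⇒ C₀ = x + x²/Ka
C₀ = 1.66 × 10^-2 + (1.66 × 10^-2)²/(1.2 × 10^-3) = 2.46 × 10^-1 M

C₀ = 2.5 × 10^-1 M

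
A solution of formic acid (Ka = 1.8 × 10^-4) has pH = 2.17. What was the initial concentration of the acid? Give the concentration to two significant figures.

[H+] = 10^(-2.17) = 6.76 × 10^-3 M = x
Ka = x²/(C₀ − x) ⇒ C₀ = x + x²/Ka
C₀ = 6.76 × 10^-3 + (6.76 × 10^-3)²/(1.8 × 10^-4) = 2.61 × 10^-1 M

C₀ = 2.6 × 10^-1 M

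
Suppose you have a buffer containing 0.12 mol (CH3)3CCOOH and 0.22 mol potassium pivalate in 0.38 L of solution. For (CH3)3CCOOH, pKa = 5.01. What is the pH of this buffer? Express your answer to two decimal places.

pH = 5.27

Henderson–Hasselbalch: pH = pKa + log([(CH3)3CCOO-]/[(CH3)3CCOOH]) = 5.01 + log(0.22/0.12)
pH = 5.01 + (+0.263) = 5.27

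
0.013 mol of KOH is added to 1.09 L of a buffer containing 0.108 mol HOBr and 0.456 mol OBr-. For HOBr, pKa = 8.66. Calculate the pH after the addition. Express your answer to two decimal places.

After neutralization: n(HOBr) = 0.095 mol, n(OBr-) = 0.469 mol.
pH = pKa + log(n_OBr-/n_HOBr) = 8.66 + log(0.469/0.095) = 8.66 + (+0.693)

pH = 9.35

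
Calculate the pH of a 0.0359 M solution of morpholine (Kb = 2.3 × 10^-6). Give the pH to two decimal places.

pH = 10.46

C4H8ONH + H2O ⇌ C4H8ONH2+ + OH-
Kb = [OH-]²/(0.0359 − [OH-]) = 2.3 × 10^-6
Neglecting [OH-] in the denominator: [OH-] = √(2.3 × 10^-6 × 0.0359) = 2.87 × 10^-4 M
pOH = −log(2.87 × 10^-4) = 3.54; pH = 14.00 − 3.54 = 10.46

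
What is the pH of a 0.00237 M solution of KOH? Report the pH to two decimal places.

KOH is a strong base; [OH-] = 0.00237 M.
pOH = -log(0.00237) = 2.63
pH = 14.00 - 2.63 = 11.37

pH = 11.37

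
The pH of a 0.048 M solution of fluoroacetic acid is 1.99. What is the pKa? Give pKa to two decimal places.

pKa = 2.56

[H+] = 10^(-1.99) = 1.02 × 10^-2 M
At equilibrium [HA] = 0.048 − 1.02 × 10^-2 = 3.78 × 10^-2 M
Ka = [H+][A-]/[HA] = (1.02 × 10^-2)² / 3.78 × 10^-2 = 2.75 × 10^-3
pKa = -log(2.75 × 10^-3) = 2.56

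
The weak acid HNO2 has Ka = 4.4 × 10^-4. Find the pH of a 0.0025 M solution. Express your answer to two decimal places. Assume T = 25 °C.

pH = 3.07

HNO2 ⇌ NO2- + H+
Ka = x²/(0.0025 − x) = 4.4 × 10^-4
The 5% rule fails; solving x² + Ka·x − Ka·C₀ = 0 exactly:
x = [−0.00044 + √(0.00044² + 4.4e-06)]/2 = 8.52 × 10^-4 M
pH = −log(8.52 × 10^-4) = 3.07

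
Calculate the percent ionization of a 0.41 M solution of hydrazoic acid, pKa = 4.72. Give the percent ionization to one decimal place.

0.7%

HN3 ⇌ N3- + H+; let x = [H+] at equilibrium.
Ka = 10^(−4.72) = 1.91 × 10^-5
x ≈ √(Ka·C₀) = √(1.91 × 10^-5 × 0.41) = 2.80 × 10^-3 M
% ionization = x/C₀ × 100% = 2.80 × 10^-3/0.41 × 100% = 0.7%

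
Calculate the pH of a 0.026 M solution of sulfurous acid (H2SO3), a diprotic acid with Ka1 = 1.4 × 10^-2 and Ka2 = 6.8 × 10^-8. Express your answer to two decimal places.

Ka1 ≫ Ka2, so treat the first dissociation as the only significant source of H+.
Ka1 = x²/(0.026 − x) = 1.4 × 10^-2
Solving the quadratic: x = (−Ka1 + √(Ka1² + 4·Ka1·C₀))/2 = 1.33 × 10^-2 M
pH = −log(1.33 × 10^-2) = 1.88

pH = 1.88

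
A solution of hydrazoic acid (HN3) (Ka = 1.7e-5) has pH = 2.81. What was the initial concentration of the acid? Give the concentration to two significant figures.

[H+] = 10^(-2.81) = 1.55 × 10^-3 M = x
Ka = x²/(C₀ − x) ⇒ C₀ = x + x²/Ka
C₀ = 1.55 × 10^-3 + (1.55 × 10^-3)²/(1.7 × 10^-5) = 1.43 × 10^-1 M

C₀ = 1.4 × 10^-1 M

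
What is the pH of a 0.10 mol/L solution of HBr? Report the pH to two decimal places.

pH = 1.00

HBr is a strong acid and dissociates completely, so [H+] = 0.10 M.
pH = -log(0.1) = 1.00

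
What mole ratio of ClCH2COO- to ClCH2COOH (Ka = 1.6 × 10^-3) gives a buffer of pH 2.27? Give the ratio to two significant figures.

pKa = -log(1.6 × 10^-3) = 2.796
pH = pKa + log(r) ⇒ log(r) = 2.27 − 2.796 = -0.526
r = [ClCH2COO-]/[ClCH2COOH] = 10^(-0.526) = 0.298

ratio = 0.30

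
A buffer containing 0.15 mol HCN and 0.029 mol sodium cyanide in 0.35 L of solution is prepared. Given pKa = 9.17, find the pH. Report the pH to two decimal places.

pH = 8.46

Using pH = pKa + log([base]/[acid]) with [base]/[acid] = 0.029/0.15:
pH = 9.17 + (-0.714) = 8.46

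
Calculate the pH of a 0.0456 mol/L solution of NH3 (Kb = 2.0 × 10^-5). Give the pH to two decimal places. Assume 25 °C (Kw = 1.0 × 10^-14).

pH = 10.98

NH3 + H2O ⇌ NH4+ + OH-
From the ICE table, Kb = [OH-]²/(0.0456 − [OH-]) = 2.0 × 10^-5.
Assume [OH-] ≪ 0.0456: [OH-] ≈ √(2.0 × 10^-5 × 0.0456) = 9.55 × 10^-4 M
pOH = −log(9.55 × 10^-4) = 3.02; pH = 14.00 − 3.02 = 10.98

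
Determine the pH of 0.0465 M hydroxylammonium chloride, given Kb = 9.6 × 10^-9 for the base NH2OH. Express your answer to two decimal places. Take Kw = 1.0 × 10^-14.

NH3OH+ is the conjugate acid of the weak base NH2OH.
Ka = Kw/Kb = 1.0×10^-14 / 9.6 × 10^-9 = 1.04 × 10^-6
From the ICE table, Ka = x²/(0.0465 − x) = 1.04 × 10^-6.
Since Ka ≪ C₀, x ≈ √(Ka·C₀) = 2.20 × 10^-4 M.
(x/C₀ = 0.47% < 5%, so the approximation holds.)
pH = −log[H+] = −log(2.20 × 10^-4) = 3.66

pH = 3.66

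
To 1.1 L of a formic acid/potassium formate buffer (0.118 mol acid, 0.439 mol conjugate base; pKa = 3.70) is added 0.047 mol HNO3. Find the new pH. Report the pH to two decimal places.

pH = 4.08

After neutralization: n(HCOOH) = 0.165 mol, n(HCOO-) = 0.392 mol.
Henderson–Hasselbalch with mole ratio 0.392/0.165: pH = 3.70 + (+0.376)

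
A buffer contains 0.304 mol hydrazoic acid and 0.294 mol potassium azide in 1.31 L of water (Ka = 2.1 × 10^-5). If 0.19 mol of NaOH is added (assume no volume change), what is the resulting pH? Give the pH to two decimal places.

pH = 5.31

After neutralization: n(HN3) = 0.114 mol, n(N3-) = 0.484 mol.
pKa = −log(2.1 × 10^-5) = 4.678
Henderson–Hasselbalch with mole ratio 0.484/0.114: pH = 4.678 + (+0.628)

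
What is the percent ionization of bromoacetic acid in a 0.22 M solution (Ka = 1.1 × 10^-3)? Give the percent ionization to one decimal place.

6.8%

BrCH2COOH ⇌ BrCH2COO- + H+; let x = [H+] at equilibrium.
Solve x² + 0.0011x − 0.000242 = 0 → x = 1.50 × 10^-2 M
Fraction ionized = 1.50 × 10^-2 / 0.22 = 0.0682 → 6.8%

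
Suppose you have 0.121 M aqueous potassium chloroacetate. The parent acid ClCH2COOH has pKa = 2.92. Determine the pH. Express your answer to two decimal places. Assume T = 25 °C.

ClCH2COO- is the conjugate base of the weak acid ClCH2COOH.
Ka = 10^(−2.92) = 1.20 × 10^-3
Kb = Kw/Ka = 1.0×10^-14 / 1.20 × 10^-3 = 8.33 × 10^-12
From the ICE table, Kb = [OH-]²/(0.121 − [OH-]) = 8.33 × 10^-12.
Neglecting [OH-] in the denominator: [OH-] = √(8.33 × 10^-12 × 0.121) = 1.00 × 10^-6 M
([OH-]/C₀ = 0.00083% < 5%, so the approximation holds.)
pOH = −log(1.00 × 10^-6) = 6.00; pH = 14.00 − 6.00 = 8.00

pH = 8.00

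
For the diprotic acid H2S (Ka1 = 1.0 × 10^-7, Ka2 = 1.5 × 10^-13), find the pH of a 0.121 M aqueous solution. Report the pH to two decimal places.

pH = 3.96

Since Ka1 ≫ Ka2, the first ionization dominates [H+].
Ka1 = x²/(0.121 − x) = 1.0 × 10^-7
x ≈ √(1.0 × 10^-7 × 0.121) = 1.10 × 10^-4 M
pH = −log(1.10 × 10^-4) = 3.96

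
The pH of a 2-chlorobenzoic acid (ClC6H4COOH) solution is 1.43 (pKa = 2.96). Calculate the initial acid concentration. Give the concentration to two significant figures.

C₀ = 1.3 M

[H+] = 10^(-1.43) = 3.72 × 10^-2 M = x
Ka = 10^(−2.96) = 1.10 × 10^-3
Ka = x²/(C₀ − x) ⇒ C₀ = x + x²/Ka
C₀ = 3.72 × 10^-2 + (3.72 × 10^-2)²/(1.10 × 10^-3) = 1.30 M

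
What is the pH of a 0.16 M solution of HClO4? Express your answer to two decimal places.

pH = 0.80

HClO4 is a strong acid and dissociates completely, so [H+] = 0.16 M.
pH = -log(0.16) = 0.80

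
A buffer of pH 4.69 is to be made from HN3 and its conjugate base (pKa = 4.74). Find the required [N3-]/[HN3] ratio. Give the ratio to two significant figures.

pH = pKa + log(r) ⇒ log(r) = 4.69 − 4.74 = -0.05
r = [N3-]/[HN3] = 10^(-0.05) = 0.891

ratio = 0.89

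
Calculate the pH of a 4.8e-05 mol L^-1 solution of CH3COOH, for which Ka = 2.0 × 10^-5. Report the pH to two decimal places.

pH = 4.65

CH3COOH ⇌ CH3COO- + H+
Let x = [H+] at equilibrium. Ka = x²/(4.8e-05 − x).
The 5% rule fails; solving x² + Ka·x − Ka·C₀ = 0 exactly:
x = [−2e-05 + √(2e-05² + 3.84e-09)]/2 = 2.26 × 10^-5 M
pH = −log[H+] = −log(2.26 × 10^-5) = 4.65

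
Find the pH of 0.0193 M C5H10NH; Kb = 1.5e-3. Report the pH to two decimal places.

pH = 11.67

C5H10NH + H2O ⇌ C5H10NH2+ + OH-
Kb = x²/(0.0193 − x) = 1.5 × 10^-3
The 5% rule fails; solving x² + Kb·x − Kb·C₀ = 0 exactly:
x = [−0.0015 + √(0.0015² + 0.000116)]/2 = 4.68 × 10^-3 M
pOH = 2.33, so pH = 14.00 − pOH = 11.67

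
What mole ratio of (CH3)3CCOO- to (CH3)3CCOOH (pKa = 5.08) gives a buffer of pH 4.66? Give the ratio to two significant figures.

ratio = 0.38

pH = pKa + log(r) ⇒ log(r) = 4.66 − 5.08 = -0.42
r = [(CH3)3CCOO-]/[(CH3)3CCOOH] = 10^(-0.42) = 0.38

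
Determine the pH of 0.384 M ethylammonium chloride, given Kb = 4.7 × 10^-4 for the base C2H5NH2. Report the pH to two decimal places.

C2H5NH3+ is the conjugate acid of the weak base C2H5NH2.
Ka = Kw/Kb = 1.0×10^-14 / 4.7 × 10^-4 = 2.13 × 10^-11
From the ICE table, Ka = x²/(0.384 − x) = 2.13 × 10^-11.
Neglecting x in the denominator: x = √(2.13 × 10^-11 × 0.384) = 2.86 × 10^-6 M
Check: 0.00074% ionized — well under 5%, approximation valid.
pH = −log(2.86 × 10^-6) = 5.54

pH = 5.54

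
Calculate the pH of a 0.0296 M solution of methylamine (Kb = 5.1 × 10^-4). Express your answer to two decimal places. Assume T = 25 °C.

CH3NH2 + H2O ⇌ CH3NH3+ + OH-
From the ICE table, Kb = [OH-]²/(0.0296 − [OH-]) = 5.1 × 10^-4.
Here C₀/Kb ≈ 58, so the small-[OH-] approximation fails. Use the quadratic:
[OH-] = (−Kb + √(Kb² + 4·Kb·C₀))/2 = 3.64 × 10^-3 M
pOH = 2.44, so pH = 14.00 − pOH = 11.56

pH = 11.56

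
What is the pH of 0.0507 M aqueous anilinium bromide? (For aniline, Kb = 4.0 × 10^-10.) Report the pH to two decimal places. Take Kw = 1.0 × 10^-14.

pH = 2.95

C6H5NH3+ is the conjugate acid of the weak base C6H5NH2.
Ka = Kw/Kb = 1.0×10^-14 / 4.0 × 10^-10 = 2.50 × 10^-5
Ka = [H+]²/(0.0507 − [H+]) = 2.50 × 10^-5
Neglecting [H+] in the denominator: [H+] = √(2.50 × 10^-5 × 0.0507) = 1.13 × 10^-3 M
Check: 2.2% ionized — well under 5%, approximation valid.
pH = −log(1.13 × 10^-3) = 2.95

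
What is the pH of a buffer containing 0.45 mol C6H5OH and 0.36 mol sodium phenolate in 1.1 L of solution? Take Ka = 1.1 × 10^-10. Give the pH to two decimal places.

pKa = −log(1.1 × 10^-10) = 9.959
Using pH = pKa + log([base]/[acid]) with [base]/[acid] = 0.36/0.45:
pH = 9.959 + (-0.097) = 9.86

pH = 9.86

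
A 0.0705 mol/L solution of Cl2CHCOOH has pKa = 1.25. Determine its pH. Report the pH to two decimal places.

Cl2CHCOOH ⇌ Cl2CHCOO- + H+
Ka = 10^(−1.25) = 5.62 × 10^-2
Ka = x²/(0.0705 − x) = 5.62 × 10^-2
Here C₀/Ka ≈ 1.25, so the small-x approximation fails. Use the quadratic:
x = (−Ka + √(Ka² + 4·Ka·C₀))/2 = 4.08 × 10^-2 M
pH = −log[H+] = −log(4.08 × 10^-2) = 1.39

pH = 1.39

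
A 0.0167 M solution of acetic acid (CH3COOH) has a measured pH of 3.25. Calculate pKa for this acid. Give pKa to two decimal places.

[H+] = 10^(-3.25) = 5.62 × 10^-4 M
At equilibrium [HA] = 0.0167 − 5.62 × 10^-4 = 1.61 × 10^-2 M
Ka = [H+][A-]/[HA] = (5.62 × 10^-4)² / 1.61 × 10^-2 = 1.96 × 10^-5
pKa = -log(1.96 × 10^-5) = 4.71

pKa = 4.71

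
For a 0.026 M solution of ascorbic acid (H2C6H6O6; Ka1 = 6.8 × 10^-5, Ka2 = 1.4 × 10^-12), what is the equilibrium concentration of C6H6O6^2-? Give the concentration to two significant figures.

1.4 × 10^-12 M

First ionization gives [H+] ≈ [HC6H6O6-] = 1.30 × 10^-3 M.
Second step: Ka2 = [H+][C6H6O6^2-]/[HC6H6O6-] ≈ [C6H6O6^2-] (since [H+] ≈ [HC6H6O6-]).
So [C6H6O6^2-] ≈ Ka2.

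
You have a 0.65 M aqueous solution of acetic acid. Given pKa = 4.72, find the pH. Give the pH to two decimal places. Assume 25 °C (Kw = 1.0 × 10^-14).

pH = 2.45

CH3COOH ⇌ CH3COO- + H+
Ka = 10^(−4.72) = 1.91 × 10^-5
Ka = [H+]²/(0.65 − [H+]) = 1.91 × 10^-5
Neglecting [H+] in the denominator: [H+] = √(1.91 × 10^-5 × 0.65) = 3.52 × 10^-3 M
([H+]/C₀ = 0.54% < 5%, so the approximation holds.)
pH = −log(3.52 × 10^-3) = 2.45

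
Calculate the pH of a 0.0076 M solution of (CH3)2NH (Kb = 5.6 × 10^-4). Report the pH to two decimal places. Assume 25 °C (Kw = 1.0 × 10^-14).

pH = 11.26

(CH3)2NH + H2O ⇌ (CH3)2NH2+ + OH-
From the ICE table, Kb = x²/(0.0076 − x) = 5.6 × 10^-4.
x is not negligible relative to C₀; solve x² + 0.00056·x − 4.26e-06 = 0.
x = [−0.00056 + √(0.00056² + 1.7e-05)]/2 = 1.80 × 10^-3 M
pOH = 2.74, so pH = 14.00 − pOH = 11.26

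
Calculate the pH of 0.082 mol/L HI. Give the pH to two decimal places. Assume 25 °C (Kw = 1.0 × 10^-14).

pH = 1.09

HI is a strong acid and dissociates completely, so [H+] = 0.082 M.
pH = -log(0.082) = 1.09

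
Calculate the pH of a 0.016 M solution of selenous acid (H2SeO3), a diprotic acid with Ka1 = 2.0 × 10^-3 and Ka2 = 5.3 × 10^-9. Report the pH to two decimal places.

pH = 2.32

Ka1 ≫ Ka2, so treat the first dissociation as the only significant source of H+.
Ka1 = x²/(0.016 − x) = 2.0 × 10^-3
Solving the quadratic: x = (−Ka1 + √(Ka1² + 4·Ka1·C₀))/2 = 4.74 × 10^-3 M
pH = −log(4.74 × 10^-3) = 2.32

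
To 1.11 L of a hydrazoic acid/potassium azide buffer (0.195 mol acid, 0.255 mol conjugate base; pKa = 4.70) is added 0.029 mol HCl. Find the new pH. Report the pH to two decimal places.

After neutralization: n(HN3) = 0.224 mol, n(N3-) = 0.226 mol.
Henderson–Hasselbalch with mole ratio 0.226/0.224: pH = 4.70 + (+0.004)

pH = 4.70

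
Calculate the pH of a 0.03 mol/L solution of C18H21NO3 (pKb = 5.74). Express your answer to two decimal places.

C18H21NO3 + H2O ⇌ C18H22NO3+ + OH-
Kb = 10^(−5.74) = 1.82 × 10^-6
From the ICE table, Kb = [OH-]²/(0.03 − [OH-]) = 1.82 × 10^-6.
Since Kb ≪ C₀, [OH-] ≈ √(Kb·C₀) = 2.34 × 10^-4 M.
pOH = 3.63, so pH = 14.00 − pOH = 10.37

pH = 10.37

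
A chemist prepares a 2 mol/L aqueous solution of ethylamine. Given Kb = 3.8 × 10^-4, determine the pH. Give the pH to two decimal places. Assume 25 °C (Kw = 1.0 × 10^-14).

C2H5NH2 + H2O ⇌ C2H5NH3+ + OH-
Kb = [OH-]²/(2 − [OH-]) = 3.8 × 10^-4
Assume [OH-] ≪ 2: [OH-] ≈ √(3.8 × 10^-4 × 2) = 2.76 × 10^-2 M
pOH = 1.56, so pH = 14.00 − pOH = 12.44

pH = 12.44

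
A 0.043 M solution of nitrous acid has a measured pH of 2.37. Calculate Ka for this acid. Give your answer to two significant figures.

Ka = 4.7 × 10^-4

[H+] = 10^(-2.37) = 4.27 × 10^-3 M
At equilibrium [HA] = 0.043 − 4.27 × 10^-3 = 3.87 × 10^-2 M
Ka = [H+][A-]/[HA] = (4.27 × 10^-3)² / 3.87 × 10^-2 = 4.7 × 10^-4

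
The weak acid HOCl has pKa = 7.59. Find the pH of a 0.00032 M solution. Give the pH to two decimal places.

HOCl ⇌ OCl- + H+
Ka = 10^(−7.59) = 2.57 × 10^-8
From the ICE table, Ka = [H+]²/(0.00032 − [H+]) = 2.57 × 10^-8.
Neglecting [H+] in the denominator: [H+] = √(2.57 × 10^-8 × 0.00032) = 2.87 × 10^-6 M
([H+]/C₀ = 0.9% < 5%, so the approximation holds.)
pH = −log(2.87 × 10^-6) = 5.54

pH = 5.54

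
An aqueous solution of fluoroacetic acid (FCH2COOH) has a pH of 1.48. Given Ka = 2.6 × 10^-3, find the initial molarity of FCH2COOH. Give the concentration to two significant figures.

[H+] = 10^(-1.48) = 3.31 × 10^-2 M = x
Ka = x²/(C₀ − x) ⇒ C₀ = x + x²/Ka
C₀ = 3.31 × 10^-2 + (3.31 × 10^-2)²/(2.6 × 10^-3) = 4.54 × 10^-1 M

C₀ = 4.5 × 10^-1 M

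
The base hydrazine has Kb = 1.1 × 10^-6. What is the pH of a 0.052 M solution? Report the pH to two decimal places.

N2H4 + H2O ⇌ N2H5+ + OH-
From the ICE table, Kb = x²/(0.052 − x) = 1.1 × 10^-6.
Neglecting x in the denominator: x = √(1.1 × 10^-6 × 0.052) = 2.39 × 10^-4 M
(x/C₀ = 0.46% < 5%, so the approximation holds.)
pOH = 3.62, so pH = 14.00 − pOH = 10.38

pH = 10.38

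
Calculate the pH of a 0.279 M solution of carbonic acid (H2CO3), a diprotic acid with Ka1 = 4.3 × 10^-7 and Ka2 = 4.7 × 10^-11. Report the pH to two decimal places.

pH = 3.46

Ka1 ≫ Ka2, so treat the first dissociation as the only significant source of H+.
Ka1 = x²/(0.279 − x) = 4.3 × 10^-7
x ≈ √(4.3 × 10^-7 × 0.279) = 3.46 × 10^-4 M
pH = −log(3.46 × 10^-4) = 3.46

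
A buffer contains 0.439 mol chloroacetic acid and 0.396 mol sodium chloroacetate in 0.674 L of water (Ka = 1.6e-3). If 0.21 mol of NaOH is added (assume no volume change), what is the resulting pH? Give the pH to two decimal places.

OH- converts ClCH2COOH to ClCH2COO-: ClCH2COOH → 0.229 mol, ClCH2COO- → 0.606 mol.
pKa = −log(1.6 × 10^-3) = 2.796
Henderson–Hasselbalch with mole ratio 0.606/0.229: pH = 2.796 + (+0.423)

pH = 3.22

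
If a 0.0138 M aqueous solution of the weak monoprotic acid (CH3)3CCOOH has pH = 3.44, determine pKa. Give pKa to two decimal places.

[H+] = 10^(-3.44) = 3.63 × 10^-4 M
At equilibrium [HA] = 0.0138 − 3.63 × 10^-4 = 1.34 × 10^-2 M
Ka = [H+][A-]/[HA] = (3.63 × 10^-4)² / 1.34 × 10^-2 = 9.83 × 10^-6
pKa = -log(9.83 × 10^-6) = 5.01

pKa = 5.01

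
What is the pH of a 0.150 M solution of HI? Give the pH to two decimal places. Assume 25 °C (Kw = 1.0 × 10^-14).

pH = 0.82

HI is a strong acid and dissociates completely, so [H+] = 0.150 M.
pH = -log(0.15) = 0.82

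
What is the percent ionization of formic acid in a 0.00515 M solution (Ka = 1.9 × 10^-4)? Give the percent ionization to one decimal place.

HCOOH ⇌ HCOO- + H+; let x = [H+] at equilibrium.
Solve x² + 0.00019x − 9.79e-07 = 0 → x = 8.99 × 10^-4 M
Fraction ionized = 8.99 × 10^-4 / 0.00515 = 0.1746 → 17.5%

17.5%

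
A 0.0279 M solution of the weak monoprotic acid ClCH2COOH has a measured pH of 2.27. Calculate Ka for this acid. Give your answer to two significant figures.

Ka = 1.3 × 10^-3

[H+] = 10^(-2.27) = 5.37 × 10^-3 M
At equilibrium [HA] = 0.0279 − 5.37 × 10^-3 = 2.25 × 10^-2 M
Ka = [H+][A-]/[HA] = (5.37 × 10^-3)² / 2.25 × 10^-2 = 1.3 × 10^-3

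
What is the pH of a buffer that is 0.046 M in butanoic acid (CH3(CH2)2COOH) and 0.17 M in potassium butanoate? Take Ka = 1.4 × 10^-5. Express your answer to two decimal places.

pKa = −log(1.4 × 10^-5) = 4.854
pH = pKa + log([A⁻]/[HA]) = 4.854 + log(0.17/0.046)
pH = 4.854 + (+0.568) = 5.42

pH = 5.42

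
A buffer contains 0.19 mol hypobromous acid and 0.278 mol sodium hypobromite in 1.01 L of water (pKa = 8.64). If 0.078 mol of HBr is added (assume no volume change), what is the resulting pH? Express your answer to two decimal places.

pH = 8.51

After neutralization: n(HOBr) = 0.268 mol, n(OBr-) = 0.2 mol.
pH = pKa + log(n_OBr-/n_HOBr) = 8.64 + log(0.2/0.268) = 8.64 + (-0.127)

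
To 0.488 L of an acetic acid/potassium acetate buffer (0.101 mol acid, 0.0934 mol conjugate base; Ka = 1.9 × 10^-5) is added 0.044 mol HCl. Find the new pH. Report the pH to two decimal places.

Added H+ converts CH3COO- to CH3COOH: CH3COOH → 0.145 mol, CH3COO- → 0.0494 mol.
pKa = −log(1.9 × 10^-5) = 4.721
Henderson–Hasselbalch with mole ratio 0.0494/0.145: pH = 4.721 + (-0.468)

pH = 4.25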